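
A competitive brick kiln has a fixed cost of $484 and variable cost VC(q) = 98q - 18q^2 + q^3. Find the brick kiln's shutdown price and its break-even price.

Shutdown price = min AVC. AVC = 98 - 18q + q^2, with vertex at q = 9 and minimum $17.
ATC = 484/q + 98 - 18q + q^2. Setting dATC/dq = −484/q^2 − 18 + 2q = 0 gives q = 11 (since 2·11^3 − 18·11^2 = 484).
min ATC = 484/11 + 98 − 18·11 + 11^2 = $65. That is the break-even price.
Between these two prices the firm operates at a loss; above $65 it earns a profit.

Shutdown price = $17; break-even price = $65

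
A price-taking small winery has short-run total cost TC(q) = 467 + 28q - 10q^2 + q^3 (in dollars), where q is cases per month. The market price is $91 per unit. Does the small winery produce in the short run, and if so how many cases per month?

Produce at q = 9

From TC, MC = TC'(q) = 28 - 20q + 3q^2 and AVC = VC/q = 28 - 10q + q^2.
AVC hits its minimum where MC = AVC, at q = 5, giving min AVC = 28 - 10·5 + 5^2 = $3.
P = $91 exceeds min AVC = $3, so the firm stays open.
Solving P = MC: -63 - 20q + 3q^2 = 0 ⇒ q = -7/3 or 9. On the upward-sloping branch, q* = 9.
Check: AVC at q = 9 is $19 ≤ P, so revenue covers variable cost.
Profit = P·q − TC = 91·9 − 638 = $181.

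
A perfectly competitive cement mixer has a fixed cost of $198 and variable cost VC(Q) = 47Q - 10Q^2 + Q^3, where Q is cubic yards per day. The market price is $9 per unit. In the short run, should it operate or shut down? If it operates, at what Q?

From TC, MC = TC'(Q) = 47 - 20Q + 3Q^2 and AVC = VC/Q = 47 - 10Q + Q^2.
AVC hits its minimum where MC = AVC, at Q = 5, giving min AVC = 47 - 10·5 + 5^2 = $22.
P = $9 lies below min AVC = $22; no output level covers variable cost.
Shutting down limits the loss to fixed cost, $198.

Shut down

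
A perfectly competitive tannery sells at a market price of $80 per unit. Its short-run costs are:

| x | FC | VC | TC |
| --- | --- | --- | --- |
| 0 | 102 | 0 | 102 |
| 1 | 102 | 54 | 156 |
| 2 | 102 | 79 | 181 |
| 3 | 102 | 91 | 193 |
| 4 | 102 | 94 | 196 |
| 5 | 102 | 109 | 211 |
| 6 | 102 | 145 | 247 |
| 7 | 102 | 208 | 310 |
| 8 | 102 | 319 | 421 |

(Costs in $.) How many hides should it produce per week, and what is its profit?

Tabulate TR − TC: x=0: -102; x=1: -76; x=2: -21; x=3: 47; x=4: 124; x=5: 189; x=6: 233; x=7: 250; x=8: 219.
Profit is maximized at x = 7. AVC there is 208/7 = $29.71 ≤ P, so producing beats shutting down (which would give -$102).

x = 7; profit = $250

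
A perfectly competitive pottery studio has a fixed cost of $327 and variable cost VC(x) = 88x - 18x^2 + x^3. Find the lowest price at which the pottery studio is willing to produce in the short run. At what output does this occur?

$7 per unit, at x = 9

The firm shuts down when price falls below the minimum of average variable cost. AVC = VC/x = 88 - 18x + x^2.
At the minimum of AVC, MC = AVC. MC = 88 - 36x + 3x^2; setting MC = AVC gives 2x^2 - 18x = 0, so x = 9. min AVC = 7.
The firm shuts down for any P below $7.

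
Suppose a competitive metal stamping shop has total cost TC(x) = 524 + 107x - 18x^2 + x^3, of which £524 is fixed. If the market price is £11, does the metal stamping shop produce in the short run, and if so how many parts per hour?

From TC, MC = TC'(x) = 107 - 36x + 3x^2 and AVC = VC/x = 107 - 18x + x^2.
AVC is minimized where dAVC/dx = -18 + 2x = 0, at x = 9; min AVC = 107 - 18·9 + 9^2 = £26.
Since P = £11 < min AVC = £26, price fails to cover variable cost at any output.
Shutting down limits the loss to fixed cost, £524.

Shut down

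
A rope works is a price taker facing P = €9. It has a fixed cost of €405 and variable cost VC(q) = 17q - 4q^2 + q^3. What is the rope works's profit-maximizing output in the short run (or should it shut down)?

From TC, MC = TC'(q) = 17 - 8q + 3q^2 and AVC = VC/q = 17 - 4q + q^2.
The AVC parabola has its vertex at q = 4/2 = 2, where AVC = 17 - 4·2 + 2^2 = €13.
P = €9 lies below min AVC = €13; no output level covers variable cost.
Shutting down limits the loss to fixed cost, €405.

Shut down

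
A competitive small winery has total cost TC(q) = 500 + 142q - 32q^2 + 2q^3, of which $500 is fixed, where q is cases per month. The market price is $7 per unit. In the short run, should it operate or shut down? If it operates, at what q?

Shut down

From TC, MC = TC'(q) = 142 - 64q + 6q^2 and AVC = VC/q = 142 - 32q + 2q^2.
The AVC parabola has its vertex at q = 32/4 = 8, where AVC = 142 - 32·8 + 2·8^2 = $14.
Since P = $7 < min AVC = $14, price fails to cover variable cost at any output.
Shutting down limits the loss to fixed cost, $500.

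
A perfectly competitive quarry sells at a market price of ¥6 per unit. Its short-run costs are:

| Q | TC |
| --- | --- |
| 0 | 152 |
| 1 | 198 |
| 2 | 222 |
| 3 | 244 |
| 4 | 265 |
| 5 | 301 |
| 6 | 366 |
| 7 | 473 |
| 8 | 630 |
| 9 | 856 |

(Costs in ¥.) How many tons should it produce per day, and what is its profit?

Tabulate TR − TC: Q=0: -152; Q=1: -192; Q=2: -210; Q=3: -226; Q=4: -241; Q=5: -271; Q=6: -330; Q=7: -431; Q=8: -582; Q=9: -802.
Profit is highest at Q = 0. Equivalently, the lowest AVC in the table is 113/4 ≈ ¥28.25 at Q = 4, and P = ¥6 falls below it — price never covers variable cost, so the firm shuts down and loses only its fixed cost.

Q = 0 (shut down); profit = -¥152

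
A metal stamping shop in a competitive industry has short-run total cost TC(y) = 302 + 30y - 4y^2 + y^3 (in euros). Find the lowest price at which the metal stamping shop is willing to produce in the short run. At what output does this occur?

The shutdown price is the minimum of AVC. VC = 30y - 4y^2 + y^3, so AVC = 30 - 4y + y^2.
At the minimum of AVC, MC = AVC. MC = 30 - 8y + 3y^2; setting MC = AVC gives 2y^2 - 4y = 0, so y = 2. min AVC = 26.
So the shutdown price is €26.

€26 per unit, at y = 2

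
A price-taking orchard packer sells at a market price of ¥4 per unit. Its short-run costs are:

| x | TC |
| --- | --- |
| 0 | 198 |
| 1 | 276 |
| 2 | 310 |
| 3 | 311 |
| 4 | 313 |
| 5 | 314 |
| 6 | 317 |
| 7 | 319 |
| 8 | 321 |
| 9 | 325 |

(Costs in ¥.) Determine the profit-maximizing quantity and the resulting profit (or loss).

x = 0 (shut down); profit = -¥198

Tabulate TR − TC: x=0: -198; x=1: -272; x=2: -302; x=3: -299; x=4: -297; x=5: -294; x=6: -293; x=7: -291; x=8: -289; x=9: -289.
Profit is highest at x = 0. Equivalently, the lowest AVC in the table is 127/9 ≈ ¥14.11 at x = 9, and P = ¥4 falls below it — price never covers variable cost, so the firm shuts down and loses only its fixed cost.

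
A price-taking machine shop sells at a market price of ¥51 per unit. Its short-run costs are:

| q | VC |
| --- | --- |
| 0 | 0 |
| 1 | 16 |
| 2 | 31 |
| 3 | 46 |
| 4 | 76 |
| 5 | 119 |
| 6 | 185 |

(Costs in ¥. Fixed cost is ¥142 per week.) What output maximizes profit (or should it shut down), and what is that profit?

Tabulate TR − TC: q=0: -142; q=1: -107; q=2: -71; q=3: -35; q=4: -14; q=5: -6; q=6: -21.
Profit is maximized at q = 5. AVC there is 119/5 = ¥23.80 ≤ P, so producing beats shutting down (which would give -¥142).

q = 5; profit = -¥6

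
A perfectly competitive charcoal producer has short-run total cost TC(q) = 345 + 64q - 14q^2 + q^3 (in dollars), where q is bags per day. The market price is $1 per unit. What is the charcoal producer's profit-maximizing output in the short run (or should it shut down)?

Strip out fixed cost: VC = 64q - 14q^2 + q^3. Then AVC = 64 - 14q + q^2 and MC = 64 - 28q + 3q^2.
The AVC parabola has its vertex at q = 14/2 = 7, where AVC = 64 - 14·7 + 7^2 = $15.
With P < min AVC ($1 < $15), every unit sold adds to the loss.
The firm minimizes its loss by shutting down and losing only its fixed cost of $345.

Shut down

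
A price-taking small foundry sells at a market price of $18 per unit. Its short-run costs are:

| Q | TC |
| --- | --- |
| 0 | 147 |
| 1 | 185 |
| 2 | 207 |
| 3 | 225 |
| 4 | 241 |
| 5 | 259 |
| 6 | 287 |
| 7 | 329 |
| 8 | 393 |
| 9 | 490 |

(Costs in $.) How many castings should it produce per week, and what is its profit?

Tabulate TR − TC: Q=0: -147; Q=1: -167; Q=2: -171; Q=3: -171; Q=4: -169; Q=5: -169; Q=6: -179; Q=7: -203; Q=8: -249; Q=9: -328.
Profit is highest at Q = 0. Equivalently, the lowest AVC in the table is 112/5 ≈ $22.40 at Q = 5, and P = $18 falls below it — price never covers variable cost, so the firm shuts down and loses only its fixed cost.

Q = 0 (shut down); profit = -$147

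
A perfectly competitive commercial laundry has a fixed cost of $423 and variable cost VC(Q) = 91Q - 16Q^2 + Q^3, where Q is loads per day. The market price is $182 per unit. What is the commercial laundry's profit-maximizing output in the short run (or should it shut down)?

Produce at Q = 13

Strip out fixed cost: VC = 91Q - 16Q^2 + Q^3. Then AVC = 91 - 16Q + Q^2 and MC = 91 - 32Q + 3Q^2.
The AVC parabola has its vertex at Q = 16/2 = 8, where AVC = 91 - 16·8 + 8^2 = $27.
Since P = $182 ≥ min AVC = $27, price covers variable cost and the firm should produce.
Set P = MC: 182 = 91 - 32Q + 3Q^2 → -91 - 32Q + 3Q^2 = 0. The roots are Q = -7/3 and Q = 13; the profit-maximizing output is on the rising part of MC, so Q* = 13.
Check: AVC at Q = 13 is $52 ≤ P, so revenue covers variable cost.
Profit = P·Q − TC = 182·13 − 1099 = $1267.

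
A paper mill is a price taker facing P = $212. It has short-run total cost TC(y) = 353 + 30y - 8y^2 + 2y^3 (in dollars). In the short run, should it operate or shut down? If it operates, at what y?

From TC, MC = TC'(y) = 30 - 16y + 6y^2 and AVC = VC/y = 30 - 8y + 2y^2.
The AVC parabola has its vertex at y = 8/4 = 2, where AVC = 30 - 8·2 + 2·2^2 = $22.
P = $212 exceeds min AVC = $22, so the firm stays open.
P = MC gives -182 - 16y + 6y^2 = 0, with roots -13/3 and 7. Take the larger (rising MC): y* = 7.
Check: AVC at y = 7 is $72 ≤ P, so revenue covers variable cost.
Profit = P·y − TC = 212·7 − 857 = $627.

Produce at y = 7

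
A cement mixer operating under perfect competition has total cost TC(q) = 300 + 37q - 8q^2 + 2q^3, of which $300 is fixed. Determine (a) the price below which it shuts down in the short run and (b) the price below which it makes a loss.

Shutdown price = $29; break-even price = $107

AVC = 37 - 8q + 2q^2; minimized at q = 2, giving min AVC = $29. That is the shutdown price.
ATC = 300/q + 37 - 8q + 2q^2. Setting dATC/dq = −300/q^2 − 8 + 4q = 0 gives q = 5 (since 4·5^3 − 8·5^2 = 300).
min ATC = 300/5 + 37 − 8·5 + 2·5^2 = $107. That is the break-even price.
Between these two prices the firm operates at a loss; above $107 it earns a profit.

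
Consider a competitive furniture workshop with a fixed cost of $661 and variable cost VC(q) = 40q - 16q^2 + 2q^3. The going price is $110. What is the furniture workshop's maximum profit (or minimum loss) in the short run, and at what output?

Profit = -$73 at q = 7

AVC = 40 - 16q + 2q^2; min AVC = $8 at q = 4. Since P = $110 ≥ min AVC, the firm produces.
MC = 40 - 32q + 6q^2. Setting P = MC and taking the root on the rising branch gives q* = 7.
TR = 110·7 = 770. TC = 661 + 182 = 843. Profit = 770 − 843 = -$73.
Shutting down would mean losing the fixed cost of $661, so operating at a loss of $73 is better by $588.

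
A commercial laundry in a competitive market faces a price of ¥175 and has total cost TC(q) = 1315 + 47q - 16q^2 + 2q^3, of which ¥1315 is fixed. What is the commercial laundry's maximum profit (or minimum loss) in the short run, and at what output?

AVC = 47 - 16q + 2q^2 has its minimum ¥15 at q = 4; price ¥175 clears that bar, so the firm operates.
With MC = 47 - 32q + 6q^2, P = MC on the upward-sloping part at q* = 8.
TR = 175·8 = 1400. TC = 1315 + 376 = 1691. Profit = 1400 − 1691 = -¥291.
Shutting down would mean losing the fixed cost of ¥1315, so operating at a loss of ¥291 is better by ¥1024.

Profit = -¥291 at q = 8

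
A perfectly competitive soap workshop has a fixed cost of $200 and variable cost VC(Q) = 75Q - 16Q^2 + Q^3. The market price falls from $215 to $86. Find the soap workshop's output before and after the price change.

Output falls from 14 to 11

MC = 75 - 32Q + 3Q^2; the shutdown threshold is min AVC = $11 (at Q = 8).
With P = $215 above the shutdown price, P = MC gives Q = 14.
At P = $86 ≥ min AVC, set P = MC: Q = 11. The firm stays open but cuts output.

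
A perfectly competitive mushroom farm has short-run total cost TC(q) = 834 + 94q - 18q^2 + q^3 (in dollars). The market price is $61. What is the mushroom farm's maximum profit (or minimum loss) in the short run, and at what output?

AVC = 94 - 18q + q^2; min AVC = $13 at q = 9. Since P = $61 ≥ min AVC, the firm produces.
With MC = 94 - 36q + 3q^2, P = MC on the upward-sloping part at q* = 11.
TR = 61·11 = 671. TC = 834 + 187 = 1021. Profit = 671 − 1021 = -$350.
That loss of $350 beats the $834 the firm would lose by shutting down; producing recovers $484 of fixed cost.

Profit = -$350 at q = 11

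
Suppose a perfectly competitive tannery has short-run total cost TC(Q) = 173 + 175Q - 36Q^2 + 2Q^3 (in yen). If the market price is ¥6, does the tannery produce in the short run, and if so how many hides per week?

Shut down

Strip out fixed cost: VC = 175Q - 36Q^2 + 2Q^3. Then AVC = 175 - 36Q + 2Q^2 and MC = 175 - 72Q + 6Q^2.
AVC is minimized where dAVC/dQ = -36 + 4Q = 0, at Q = 9; min AVC = 175 - 36·9 + 2·9^2 = ¥13.
Since P = ¥6 < min AVC = ¥13, price fails to cover variable cost at any output.
The firm minimizes its loss by shutting down and losing only its fixed cost of ¥173.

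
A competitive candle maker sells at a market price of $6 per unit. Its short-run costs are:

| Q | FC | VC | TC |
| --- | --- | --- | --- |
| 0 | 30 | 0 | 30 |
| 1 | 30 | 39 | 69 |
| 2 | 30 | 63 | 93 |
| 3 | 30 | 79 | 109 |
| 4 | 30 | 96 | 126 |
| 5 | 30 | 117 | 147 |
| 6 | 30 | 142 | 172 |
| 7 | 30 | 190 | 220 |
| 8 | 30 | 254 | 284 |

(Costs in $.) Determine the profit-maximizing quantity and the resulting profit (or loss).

Q = 0 (shut down); profit = -$30

Compute π = P·Q − TC at each output: Q=0: -30; Q=1: -63; Q=2: -81; Q=3: -91; Q=4: -102; Q=5: -117; Q=6: -136; Q=7: -178; Q=8: -236.
Profit is highest at Q = 0. Equivalently, the lowest AVC in the table is 117/5 ≈ $23.40 at Q = 5, and P = $6 falls below it — price never covers variable cost, so the firm shuts down and loses only its fixed cost.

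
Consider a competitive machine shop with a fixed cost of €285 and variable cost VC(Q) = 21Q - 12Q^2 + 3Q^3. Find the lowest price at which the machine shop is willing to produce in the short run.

€9 per unit

The shutdown price is the minimum of AVC. VC = 21Q - 12Q^2 + 3Q^3, so AVC = 21 - 12Q + 3Q^2.
At the minimum of AVC, MC = AVC. MC = 21 - 24Q + 9Q^2; setting MC = AVC gives 6Q^2 - 12Q = 0, so Q = 2. min AVC = 9.
For P < €9 the firm produces nothing.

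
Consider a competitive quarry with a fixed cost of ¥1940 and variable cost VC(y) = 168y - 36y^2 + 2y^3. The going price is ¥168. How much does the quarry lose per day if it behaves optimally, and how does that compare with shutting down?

AVC = 168 - 36y + 2y^2 has its minimum ¥6 at y = 9; price ¥168 clears that bar, so the firm operates.
MC = 168 - 72y + 6y^2. Setting P = MC and taking the root on the rising branch gives y* = 12.
TR = 168·12 = 2016. TC = 1940 + 288 = 2228. Profit = 2016 − 2228 = -¥212.
That loss of ¥212 beats the ¥1940 the firm would lose by shutting down; producing recovers ¥1728 of fixed cost.

Profit = -¥212 at y = 12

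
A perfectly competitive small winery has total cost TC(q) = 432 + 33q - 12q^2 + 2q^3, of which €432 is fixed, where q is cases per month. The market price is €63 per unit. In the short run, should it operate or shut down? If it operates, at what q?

Strip out fixed cost: VC = 33q - 12q^2 + 2q^3. Then AVC = 33 - 12q + 2q^2 and MC = 33 - 24q + 6q^2.
AVC is minimized where dAVC/dq = -12 + 4q = 0, at q = 3; min AVC = 33 - 12·3 + 2·3^2 = €15.
Because €63 ≥ €15, revenue can cover variable cost; the firm operates.
Set P = MC: 63 = 33 - 24q + 6q^2 → -30 - 24q + 6q^2 = 0. The roots are q = -1 and q = 5; the profit-maximizing output is on the rising part of MC, so q* = 5.
Check: AVC at q = 5 is €23 ≤ P, so revenue covers variable cost.
Profit = P·q − TC = 63·5 − 547 = -€232, a loss, but smaller than the €432 fixed cost the firm would lose by shutting down.

Produce at q = 5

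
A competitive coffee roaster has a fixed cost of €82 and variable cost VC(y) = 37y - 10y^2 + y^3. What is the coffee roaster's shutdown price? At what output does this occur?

€12 per unit, at y = 5

The shutdown price is the minimum of AVC. VC = 37y - 10y^2 + y^3, so AVC = 37 - 10y + y^2.
At the minimum of AVC, MC = AVC. MC = 37 - 20y + 3y^2; setting MC = AVC gives 2y^2 - 10y = 0, so y = 5. min AVC = 12.
The firm shuts down for any P below €12.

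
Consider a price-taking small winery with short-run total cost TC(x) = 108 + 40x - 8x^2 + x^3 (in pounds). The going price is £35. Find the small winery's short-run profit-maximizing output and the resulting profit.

Profit = -£58 at x = 5

AVC = 40 - 8x + x^2 has its minimum £24 at x = 4; price £35 clears that bar, so the firm operates.
MC = 40 - 16x + 3x^2. Setting P = MC and taking the root on the rising branch gives x* = 5.
TR = 35·5 = 175. TC = 108 + 125 = 233. Profit = 175 − 233 = -£58.
Shutting down would mean losing the fixed cost of £108, so operating at a loss of £58 is better by £50.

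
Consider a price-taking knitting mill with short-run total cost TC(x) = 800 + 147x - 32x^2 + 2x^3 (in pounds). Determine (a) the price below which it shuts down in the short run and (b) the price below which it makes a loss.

Shutdown price = min AVC. AVC = 147 - 32x + 2x^2, with vertex at x = 8 and minimum £19.
ATC = 800/x + 147 - 32x + 2x^2. Setting dATC/dx = −800/x^2 − 32 + 4x = 0 gives x = 10 (since 4·10^3 − 32·10^2 = 800).
min ATC = 800/10 + 147 − 32·10 + 2·10^2 = £107. That is the break-even price.
Between these two prices the firm operates at a loss; above £107 it earns a profit.

Shutdown price = £19; break-even price = £107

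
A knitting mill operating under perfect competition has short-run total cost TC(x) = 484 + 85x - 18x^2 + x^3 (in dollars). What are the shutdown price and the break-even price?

Shutdown price = $4; break-even price = $52

Shutdown price = min AVC. AVC = 85 - 18x + x^2, with vertex at x = 9 and minimum $4.
ATC = 484/x + 85 - 18x + x^2. Setting dATC/dx = −484/x^2 − 18 + 2x = 0 gives x = 11 (since 2·11^3 − 18·11^2 = 484).
min ATC = 484/11 + 85 − 18·11 + 11^2 = $52. That is the break-even price.
Between these two prices the firm operates at a loss; above $52 it earns a profit.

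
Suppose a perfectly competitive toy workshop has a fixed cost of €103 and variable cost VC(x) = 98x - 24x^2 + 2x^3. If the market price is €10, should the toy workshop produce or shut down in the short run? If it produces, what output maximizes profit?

Strip out fixed cost: VC = 98x - 24x^2 + 2x^3. Then AVC = 98 - 24x + 2x^2 and MC = 98 - 48x + 6x^2.
AVC hits its minimum where MC = AVC, at x = 6, giving min AVC = 98 - 24·6 + 2·6^2 = €26.
With P < min AVC (€10 < €26), every unit sold adds to the loss.
Best response: produce nothing and absorb the €103 fixed cost.

Shut down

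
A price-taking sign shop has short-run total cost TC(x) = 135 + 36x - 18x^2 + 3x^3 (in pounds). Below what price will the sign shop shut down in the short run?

The shutdown price is the minimum of AVC. VC = 36x - 18x^2 + 3x^3, so AVC = 36 - 18x + 3x^2.
At the minimum of AVC, MC = AVC. MC = 36 - 36x + 9x^2; setting MC = AVC gives 6x^2 - 18x = 0, so x = 3. min AVC = 9.
For P < £9 the firm produces nothing.

£9 per unit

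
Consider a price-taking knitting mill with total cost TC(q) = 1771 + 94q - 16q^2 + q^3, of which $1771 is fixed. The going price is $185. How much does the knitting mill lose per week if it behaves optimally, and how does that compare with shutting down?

AVC = 94 - 16q + q^2 has its minimum $30 at q = 8; price $185 clears that bar, so the firm operates.
With MC = 94 - 32q + 3q^2, P = MC on the upward-sloping part at q* = 13.
TR = 185·13 = 2405. TC = 1771 + 715 = 2486. Profit = 2405 − 2486 = -$81.
That loss of $81 beats the $1771 the firm would lose by shutting down; producing recovers $1690 of fixed cost.

Profit = -$81 at q = 13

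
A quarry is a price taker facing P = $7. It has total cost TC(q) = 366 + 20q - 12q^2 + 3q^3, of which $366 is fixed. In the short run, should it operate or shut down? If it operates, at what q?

From TC, MC = TC'(q) = 20 - 24q + 9q^2 and AVC = VC/q = 20 - 12q + 3q^2.
AVC hits its minimum where MC = AVC, at q = 2, giving min AVC = 20 - 12·2 + 3·2^2 = $8.
With P < min AVC ($7 < $8), every unit sold adds to the loss.
The firm minimizes its loss by shutting down and losing only its fixed cost of $366.

Shut down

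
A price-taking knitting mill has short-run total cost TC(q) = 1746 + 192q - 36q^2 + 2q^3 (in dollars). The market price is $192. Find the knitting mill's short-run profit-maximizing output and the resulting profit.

Profit = -$18 at q = 12

AVC = 192 - 36q + 2q^2 has its minimum $30 at q = 9; price $192 clears that bar, so the firm operates.
With MC = 192 - 72q + 6q^2, P = MC on the upward-sloping part at q* = 12.
TR = 192·12 = 2304. TC = 1746 + 576 = 2322. Profit = 2304 − 2322 = -$18.
Shutting down would mean losing the fixed cost of $1746, so operating at a loss of $18 is better by $1728.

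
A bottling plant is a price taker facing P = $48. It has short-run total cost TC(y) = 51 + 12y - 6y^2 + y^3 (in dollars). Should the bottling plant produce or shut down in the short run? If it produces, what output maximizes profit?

Strip out fixed cost: VC = 12y - 6y^2 + y^3. Then AVC = 12 - 6y + y^2 and MC = 12 - 12y + 3y^2.
The AVC parabola has its vertex at y = 6/2 = 3, where AVC = 12 - 6·3 + 3^2 = $3.
Since P = $48 ≥ min AVC = $3, price covers variable cost and the firm should produce.
Set P = MC: 48 = 12 - 12y + 3y^2 → -36 - 12y + 3y^2 = 0. The roots are y = -2 and y = 6; the profit-maximizing output is on the rising part of MC, so y* = 6.
Check: AVC at y = 6 is $12 ≤ P, so revenue covers variable cost.
Profit = P·y − TC = 48·6 − 123 = $165.

Produce at y = 6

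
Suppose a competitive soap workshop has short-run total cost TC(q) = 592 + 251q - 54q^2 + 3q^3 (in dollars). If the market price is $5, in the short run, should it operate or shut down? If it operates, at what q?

From TC, MC = TC'(q) = 251 - 108q + 9q^2 and AVC = VC/q = 251 - 54q + 3q^2.
AVC is minimized where dAVC/dq = -54 + 6q = 0, at q = 9; min AVC = 251 - 54·9 + 3·9^2 = $8.
With P < min AVC ($5 < $8), every unit sold adds to the loss.
Shutting down limits the loss to fixed cost, $592.

Shut down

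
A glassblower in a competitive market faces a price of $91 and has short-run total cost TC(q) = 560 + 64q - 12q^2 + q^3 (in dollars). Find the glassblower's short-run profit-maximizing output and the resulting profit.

AVC = 64 - 12q + q^2 has its minimum $28 at q = 6; price $91 clears that bar, so the firm operates.
With MC = 64 - 24q + 3q^2, P = MC on the upward-sloping part at q* = 9.
TR = 91·9 = 819. TC = 560 + 333 = 893. Profit = 819 − 893 = -$74.
That loss of $74 beats the $560 the firm would lose by shutting down; producing recovers $486 of fixed cost.

Profit = -$74 at q = 9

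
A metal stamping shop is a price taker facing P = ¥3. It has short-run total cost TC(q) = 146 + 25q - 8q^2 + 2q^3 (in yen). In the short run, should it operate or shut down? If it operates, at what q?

Shut down

Variable cost is VC = 25q - 8q^2 + 2q^3, so AVC = VC/q = 25 - 8q + 2q^2 and MC = dTC/dq = 25 - 16q + 6q^2.
AVC is minimized where dAVC/dq = -8 + 4q = 0, at q = 2; min AVC = 25 - 8·2 + 2·2^2 = ¥17.
With P < min AVC (¥3 < ¥17), every unit sold adds to the loss.
Shutting down limits the loss to fixed cost, ¥146.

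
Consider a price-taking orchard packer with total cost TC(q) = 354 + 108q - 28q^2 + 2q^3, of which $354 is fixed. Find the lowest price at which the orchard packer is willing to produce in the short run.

$10 per unit

The shutdown price is the minimum of AVC. VC = 108q - 28q^2 + 2q^3, so AVC = 108 - 28q + 2q^2.
At the minimum of AVC, MC = AVC. MC = 108 - 56q + 6q^2; setting MC = AVC gives 4q^2 - 28q = 0, so q = 7. min AVC = 10.
For P < $10 the firm produces nothing.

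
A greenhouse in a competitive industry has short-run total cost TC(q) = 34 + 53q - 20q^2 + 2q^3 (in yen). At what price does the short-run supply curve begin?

The shutdown price is the minimum of AVC. VC = 53q - 20q^2 + 2q^3, so AVC = 53 - 20q + 2q^2.
At the minimum of AVC, MC = AVC. MC = 53 - 40q + 6q^2; setting MC = AVC gives 4q^2 - 20q = 0, so q = 5. min AVC = 3.
For P < ¥3 the firm produces nothing.

¥3 per unit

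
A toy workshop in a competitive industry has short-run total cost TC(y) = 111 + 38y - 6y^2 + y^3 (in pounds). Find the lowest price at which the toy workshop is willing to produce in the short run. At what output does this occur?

The shutdown price is the minimum of AVC. VC = 38y - 6y^2 + y^3, so AVC = 38 - 6y + y^2.
At the minimum of AVC, MC = AVC. MC = 38 - 12y + 3y^2; setting MC = AVC gives 2y^2 - 6y = 0, so y = 3. min AVC = 29.
The firm shuts down for any P below £29.

£29 per unit, at y = 3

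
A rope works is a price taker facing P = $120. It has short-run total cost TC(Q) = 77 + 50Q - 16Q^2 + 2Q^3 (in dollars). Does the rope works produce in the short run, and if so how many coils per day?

From TC, MC = TC'(Q) = 50 - 32Q + 6Q^2 and AVC = VC/Q = 50 - 16Q + 2Q^2.
The AVC parabola has its vertex at Q = 16/4 = 4, where AVC = 50 - 16·4 + 2·4^2 = $18.
P = $120 exceeds min AVC = $18, so the firm stays open.
Solving P = MC: -70 - 32Q + 6Q^2 = 0 ⇒ Q = -5/3 or 7. On the upward-sloping branch, Q* = 7.
Check: AVC at Q = 7 is $36 ≤ P, so revenue covers variable cost.
Profit = P·Q − TC = 120·7 − 329 = $511.

Produce at Q = 7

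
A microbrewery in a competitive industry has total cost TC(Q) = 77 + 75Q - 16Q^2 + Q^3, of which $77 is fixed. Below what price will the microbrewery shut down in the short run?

Short-run supply begins at min AVC. From VC = 75Q - 16Q^2 + Q^3, AVC = 75 - 16Q + Q^2.
At the minimum of AVC, MC = AVC. MC = 75 - 32Q + 3Q^2; setting MC = AVC gives 2Q^2 - 16Q = 0, so Q = 8. min AVC = 11.
For P < $11 the firm produces nothing.

$11 per unit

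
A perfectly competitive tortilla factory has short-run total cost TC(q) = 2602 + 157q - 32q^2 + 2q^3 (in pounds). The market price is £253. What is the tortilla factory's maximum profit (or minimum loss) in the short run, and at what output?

Profit = -£298 at q = 12

AVC = 157 - 32q + 2q^2; min AVC = £29 at q = 8. Since P = £253 ≥ min AVC, the firm produces.
With MC = 157 - 64q + 6q^2, P = MC on the upward-sloping part at q* = 12.
TR = 253·12 = 3036. TC = 2602 + 732 = 3334. Profit = 3036 − 3334 = -£298.
That loss of £298 beats the £2602 the firm would lose by shutting down; producing recovers £2304 of fixed cost.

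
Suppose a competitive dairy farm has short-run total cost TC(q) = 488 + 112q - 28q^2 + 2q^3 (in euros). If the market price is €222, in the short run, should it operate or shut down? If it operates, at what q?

Produce at q = 11

Variable cost is VC = 112q - 28q^2 + 2q^3, so AVC = VC/q = 112 - 28q + 2q^2 and MC = dTC/dq = 112 - 56q + 6q^2.
AVC hits its minimum where MC = AVC, at q = 7, giving min AVC = 112 - 28·7 + 2·7^2 = €14.
P = €222 exceeds min AVC = €14, so the firm stays open.
Set P = MC: 222 = 112 - 56q + 6q^2 → -110 - 56q + 6q^2 = 0. The roots are q = -5/3 and q = 11; the profit-maximizing output is on the rising part of MC, so q* = 11.
Check: AVC at q = 11 is €46 ≤ P, so revenue covers variable cost.
Profit = P·q − TC = 222·11 − 994 = €1448.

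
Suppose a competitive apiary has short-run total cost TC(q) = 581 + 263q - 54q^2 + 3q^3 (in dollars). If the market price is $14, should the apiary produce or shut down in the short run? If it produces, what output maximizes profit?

Strip out fixed cost: VC = 263q - 54q^2 + 3q^3. Then AVC = 263 - 54q + 3q^2 and MC = 263 - 108q + 9q^2.
AVC is minimized where dAVC/dq = -54 + 6q = 0, at q = 9; min AVC = 263 - 54·9 + 3·9^2 = $20.
Since P = $14 < min AVC = $20, price fails to cover variable cost at any output.
Shutting down limits the loss to fixed cost, $581.

Shut down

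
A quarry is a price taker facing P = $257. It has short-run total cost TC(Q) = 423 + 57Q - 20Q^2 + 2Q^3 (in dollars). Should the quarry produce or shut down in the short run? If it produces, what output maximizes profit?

Produce at Q = 10

Strip out fixed cost: VC = 57Q - 20Q^2 + 2Q^3. Then AVC = 57 - 20Q + 2Q^2 and MC = 57 - 40Q + 6Q^2.
AVC hits its minimum where MC = AVC, at Q = 5, giving min AVC = 57 - 20·5 + 2·5^2 = $7.
P = $257 exceeds min AVC = $7, so the firm stays open.
Set P = MC: 257 = 57 - 40Q + 6Q^2 → -200 - 40Q + 6Q^2 = 0. The roots are Q = -10/3 and Q = 10; the profit-maximizing output is on the rising part of MC, so Q* = 10.
Check: AVC at Q = 10 is $57 ≤ P, so revenue covers variable cost.
Profit = P·Q − TC = 257·10 − 993 = $1577.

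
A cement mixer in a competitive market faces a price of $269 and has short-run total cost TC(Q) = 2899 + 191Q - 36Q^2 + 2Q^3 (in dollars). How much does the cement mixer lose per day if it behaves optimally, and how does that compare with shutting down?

Profit = -$195 at Q = 13

AVC = 191 - 36Q + 2Q^2; min AVC = $29 at Q = 9. Since P = $269 ≥ min AVC, the firm produces.
MC = 191 - 72Q + 6Q^2. Setting P = MC and taking the root on the rising branch gives Q* = 13.
TR = 269·13 = 3497. TC = 2899 + 793 = 3692. Profit = 3497 − 3692 = -$195.
Shutting down would mean losing the fixed cost of $2899, so operating at a loss of $195 is better by $2704.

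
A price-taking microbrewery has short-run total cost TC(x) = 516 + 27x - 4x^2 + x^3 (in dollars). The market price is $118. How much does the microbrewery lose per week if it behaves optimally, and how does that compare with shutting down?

Profit = -$26 at x = 7

AVC = 27 - 4x + x^2; min AVC = $23 at x = 2. Since P = $118 ≥ min AVC, the firm produces.
With MC = 27 - 8x + 3x^2, P = MC on the upward-sloping part at x* = 7.
TR = 118·7 = 826. TC = 516 + 336 = 852. Profit = 826 − 852 = -$26.
By producing, the firm covers all variable cost plus $490 of fixed cost; shutting down would lose the full $516.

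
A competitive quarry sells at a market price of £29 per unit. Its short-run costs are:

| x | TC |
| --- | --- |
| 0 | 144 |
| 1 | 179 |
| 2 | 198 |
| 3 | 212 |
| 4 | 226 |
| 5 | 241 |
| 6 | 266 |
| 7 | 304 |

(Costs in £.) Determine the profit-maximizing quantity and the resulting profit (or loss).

Compute π = P·x − TC at each output: x=0: -144; x=1: -150; x=2: -140; x=3: -125; x=4: -110; x=5: -96; x=6: -92; x=7: -101.
Profit is maximized at x = 6. AVC there is 122/6 = £20.33 ≤ P, so producing beats shutting down (which would give -£144).

x = 6; profit = -£92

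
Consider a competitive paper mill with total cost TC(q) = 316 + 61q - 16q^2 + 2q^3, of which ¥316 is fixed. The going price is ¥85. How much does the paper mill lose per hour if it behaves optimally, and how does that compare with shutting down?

Profit = -¥28 at q = 6

AVC = 61 - 16q + 2q^2 has its minimum ¥29 at q = 4; price ¥85 clears that bar, so the firm operates.
With MC = 61 - 32q + 6q^2, P = MC on the upward-sloping part at q* = 6.
TR = 85·6 = 510. TC = 316 + 222 = 538. Profit = 510 − 538 = -¥28.
Shutting down would mean losing the fixed cost of ¥316, so operating at a loss of ¥28 is better by ¥288.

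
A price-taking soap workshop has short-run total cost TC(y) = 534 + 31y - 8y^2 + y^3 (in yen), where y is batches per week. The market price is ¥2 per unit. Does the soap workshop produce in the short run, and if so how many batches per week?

Shut down

Variable cost is VC = 31y - 8y^2 + y^3, so AVC = VC/y = 31 - 8y + y^2 and MC = dTC/dy = 31 - 16y + 3y^2.
AVC is minimized where dAVC/dy = -8 + 2y = 0, at y = 4; min AVC = 31 - 8·4 + 4^2 = ¥15.
P = ¥2 lies below min AVC = ¥15; no output level covers variable cost.
The firm minimizes its loss by shutting down and losing only its fixed cost of ¥534.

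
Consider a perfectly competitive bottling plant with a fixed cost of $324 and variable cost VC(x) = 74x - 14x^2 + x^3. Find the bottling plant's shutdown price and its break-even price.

Shutdown price = $25; break-even price = $65

Shutdown price = min AVC. AVC = 74 - 14x + x^2, with vertex at x = 7 and minimum $25.
ATC = 324/x + 74 - 14x + x^2. Setting dATC/dx = −324/x^2 − 14 + 2x = 0 gives x = 9 (since 2·9^3 − 14·9^2 = 324).
min ATC = 324/9 + 74 − 14·9 + 9^2 = $65. That is the break-even price.
Between these two prices the firm operates at a loss; above $65 it earns a profit.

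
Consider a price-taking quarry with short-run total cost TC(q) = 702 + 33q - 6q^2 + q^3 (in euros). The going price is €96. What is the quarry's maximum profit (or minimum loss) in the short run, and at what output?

AVC = 33 - 6q + q^2; min AVC = €24 at q = 3. Since P = €96 ≥ min AVC, the firm produces.
With MC = 33 - 12q + 3q^2, P = MC on the upward-sloping part at q* = 7.
TR = 96·7 = 672. TC = 702 + 280 = 982. Profit = 672 − 982 = -€310.
That loss of €310 beats the €702 the firm would lose by shutting down; producing recovers €392 of fixed cost.

Profit = -€310 at q = 7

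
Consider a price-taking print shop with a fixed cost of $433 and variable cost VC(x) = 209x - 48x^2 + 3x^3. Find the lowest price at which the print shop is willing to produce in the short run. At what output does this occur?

Short-run supply begins at min AVC. From VC = 209x - 48x^2 + 3x^3, AVC = 209 - 48x + 3x^2.
dAVC/dx = -48 + 6x = 0 gives x = 8. min AVC = 209 - 48·8 + 3·8^2 = 17.
The firm shuts down for any P below $17.

$17 per unit, at x = 8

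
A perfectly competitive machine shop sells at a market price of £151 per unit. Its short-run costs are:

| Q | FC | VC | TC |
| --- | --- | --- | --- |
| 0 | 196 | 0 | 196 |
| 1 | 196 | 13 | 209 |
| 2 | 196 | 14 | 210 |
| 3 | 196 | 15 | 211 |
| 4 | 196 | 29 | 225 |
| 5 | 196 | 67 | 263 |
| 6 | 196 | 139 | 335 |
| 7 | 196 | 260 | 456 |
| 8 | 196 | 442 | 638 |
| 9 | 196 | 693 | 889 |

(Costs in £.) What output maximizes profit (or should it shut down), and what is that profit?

Q = 7; profit = £601

Compute π = P·Q − TC at each output: Q=0: -196; Q=1: -58; Q=2: 92; Q=3: 242; Q=4: 379; Q=5: 492; Q=6: 571; Q=7: 601; Q=8: 570; Q=9: 470.
Profit is maximized at Q = 7. AVC there is 260/7 = £37.14 ≤ P, so producing beats shutting down (which would give -£196).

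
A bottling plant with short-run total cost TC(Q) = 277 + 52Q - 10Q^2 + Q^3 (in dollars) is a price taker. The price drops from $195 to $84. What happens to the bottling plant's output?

Output falls from 11 to 8

AVC = 52 - 10Q + Q^2, minimized at Q = 5 where min AVC = $27. MC = 52 - 20Q + 3Q^2.
With P = $195 above the shutdown price, P = MC gives Q = 11.
At P = $84 ≥ min AVC, set P = MC: Q = 8. The firm stays open but cuts output.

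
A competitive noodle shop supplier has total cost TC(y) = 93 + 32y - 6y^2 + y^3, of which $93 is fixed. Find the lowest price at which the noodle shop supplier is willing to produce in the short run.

The firm shuts down when price falls below the minimum of average variable cost. AVC = VC/y = 32 - 6y + y^2.
At the minimum of AVC, MC = AVC. MC = 32 - 12y + 3y^2; setting MC = AVC gives 2y^2 - 6y = 0, so y = 3. min AVC = 23.
The firm shuts down for any P below $23.

$23 per unit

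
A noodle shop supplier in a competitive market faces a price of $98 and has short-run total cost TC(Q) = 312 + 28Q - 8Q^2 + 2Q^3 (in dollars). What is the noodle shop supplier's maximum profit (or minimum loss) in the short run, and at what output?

AVC = 28 - 8Q + 2Q^2 has its minimum $20 at Q = 2; price $98 clears that bar, so the firm operates.
With MC = 28 - 16Q + 6Q^2, P = MC on the upward-sloping part at Q* = 5.
TR = 98·5 = 490. TC = 312 + 190 = 502. Profit = 490 − 502 = -$12.
Shutting down would mean losing the fixed cost of $312, so operating at a loss of $12 is better by $300.

Profit = -$12 at Q = 5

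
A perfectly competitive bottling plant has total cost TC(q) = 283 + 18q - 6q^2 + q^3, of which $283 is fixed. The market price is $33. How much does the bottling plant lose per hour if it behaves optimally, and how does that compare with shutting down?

AVC = 18 - 6q + q^2; min AVC = $9 at q = 3. Since P = $33 ≥ min AVC, the firm produces.
MC = 18 - 12q + 3q^2. Setting P = MC and taking the root on the rising branch gives q* = 5.
TR = 33·5 = 165. TC = 283 + 65 = 348. Profit = 165 − 348 = -$183.
By producing, the firm covers all variable cost plus $100 of fixed cost; shutting down would lose the full $283.

Profit = -$183 at q = 5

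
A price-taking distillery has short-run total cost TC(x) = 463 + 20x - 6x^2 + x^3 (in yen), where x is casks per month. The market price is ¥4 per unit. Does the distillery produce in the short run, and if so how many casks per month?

Strip out fixed cost: VC = 20x - 6x^2 + x^3. Then AVC = 20 - 6x + x^2 and MC = 20 - 12x + 3x^2.
AVC is minimized where dAVC/dx = -6 + 2x = 0, at x = 3; min AVC = 20 - 6·3 + 3^2 = ¥11.
P = ¥4 lies below min AVC = ¥11; no output level covers variable cost.
The firm minimizes its loss by shutting down and losing only its fixed cost of ¥463.

Shut down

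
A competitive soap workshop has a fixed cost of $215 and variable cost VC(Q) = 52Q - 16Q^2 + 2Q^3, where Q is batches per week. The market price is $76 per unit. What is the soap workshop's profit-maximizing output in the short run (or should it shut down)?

Produce at Q = 6

Strip out fixed cost: VC = 52Q - 16Q^2 + 2Q^3. Then AVC = 52 - 16Q + 2Q^2 and MC = 52 - 32Q + 6Q^2.
AVC is minimized where dAVC/dQ = -16 + 4Q = 0, at Q = 4; min AVC = 52 - 16·4 + 2·4^2 = $20.
Since P = $76 ≥ min AVC = $20, price covers variable cost and the firm should produce.
P = MC gives -24 - 32Q + 6Q^2 = 0, with roots -2/3 and 6. Take the larger (rising MC): Q* = 6.
Check: AVC at Q = 6 is $28 ≤ P, so revenue covers variable cost.
Profit = P·Q − TC = 76·6 − 383 = $73.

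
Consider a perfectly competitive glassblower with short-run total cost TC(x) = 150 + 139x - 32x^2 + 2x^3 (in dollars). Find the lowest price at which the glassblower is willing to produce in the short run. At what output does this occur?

$11 per unit, at x = 8

The shutdown price is the minimum of AVC. VC = 139x - 32x^2 + 2x^3, so AVC = 139 - 32x + 2x^2.
At the minimum of AVC, MC = AVC. MC = 139 - 64x + 6x^2; setting MC = AVC gives 4x^2 - 32x = 0, so x = 8. min AVC = 11.
For P < $11 the firm produces nothing.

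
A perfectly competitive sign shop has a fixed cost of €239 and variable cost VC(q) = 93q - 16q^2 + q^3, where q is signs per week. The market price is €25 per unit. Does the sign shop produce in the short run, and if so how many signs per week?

Strip out fixed cost: VC = 93q - 16q^2 + q^3. Then AVC = 93 - 16q + q^2 and MC = 93 - 32q + 3q^2.
AVC hits its minimum where MC = AVC, at q = 8, giving min AVC = 93 - 16·8 + 8^2 = €29.
Since P = €25 < min AVC = €29, price fails to cover variable cost at any output.
Shutting down limits the loss to fixed cost, €239.

Shut down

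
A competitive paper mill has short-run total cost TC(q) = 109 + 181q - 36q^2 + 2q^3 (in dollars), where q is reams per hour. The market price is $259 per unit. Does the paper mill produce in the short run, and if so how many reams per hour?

Variable cost is VC = 181q - 36q^2 + 2q^3, so AVC = VC/q = 181 - 36q + 2q^2 and MC = dTC/dq = 181 - 72q + 6q^2.
The AVC parabola has its vertex at q = 36/4 = 9, where AVC = 181 - 36·9 + 2·9^2 = $19.
Since P = $259 ≥ min AVC = $19, price covers variable cost and the firm should produce.
Set P = MC: 259 = 181 - 72q + 6q^2 → -78 - 72q + 6q^2 = 0. The roots are q = -1 and q = 13; the profit-maximizing output is on the rising part of MC, so q* = 13.
Check: AVC at q = 13 is $51 ≤ P, so revenue covers variable cost.
Profit = P·q − TC = 259·13 − 772 = $2595.

Produce at q = 13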